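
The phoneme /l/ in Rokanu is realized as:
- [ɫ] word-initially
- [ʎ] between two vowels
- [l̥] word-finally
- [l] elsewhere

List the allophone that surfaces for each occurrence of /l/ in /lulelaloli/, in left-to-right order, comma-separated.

Occurrence 1 (position 1): word-initially → [ɫ].
Occurrence 2 (position 3): between two vowels → [ʎ].
Occurrence 3 (position 5): between two vowels → [ʎ].
Occurrence 4 (position 7): between two vowels → [ʎ].
Occurrence 5 (position 9): between two vowels → [ʎ].

[ɫ], [ʎ], [ʎ], [ʎ], [ʎ]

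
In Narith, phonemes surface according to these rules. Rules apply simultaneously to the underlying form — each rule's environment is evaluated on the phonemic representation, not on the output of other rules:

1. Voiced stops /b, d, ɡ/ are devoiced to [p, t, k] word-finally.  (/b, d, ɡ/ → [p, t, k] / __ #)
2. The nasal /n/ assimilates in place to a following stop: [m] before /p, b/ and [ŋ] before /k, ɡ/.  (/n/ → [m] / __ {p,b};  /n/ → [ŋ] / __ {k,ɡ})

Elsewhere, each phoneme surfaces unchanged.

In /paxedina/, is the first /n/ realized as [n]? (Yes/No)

/n/ (between /i/ and /a/): rule 2 targets it, but not before a labial or velar stop → unchanged [n].
The actual realization is [n], which matches [n].

Yes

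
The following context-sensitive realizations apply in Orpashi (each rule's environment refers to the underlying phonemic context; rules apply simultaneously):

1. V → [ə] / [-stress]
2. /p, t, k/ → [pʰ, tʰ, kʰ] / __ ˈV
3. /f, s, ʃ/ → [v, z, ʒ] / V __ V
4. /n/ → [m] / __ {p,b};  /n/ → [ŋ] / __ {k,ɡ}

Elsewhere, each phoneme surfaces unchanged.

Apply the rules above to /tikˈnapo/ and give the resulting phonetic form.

[təkˈnapə]

/t/ (word-initial) fails the environment for rule 2, so it stays [t].
/i/ (between /t/ and /k/): in an unstressed syllable, so rule 1 applies → [ə].
/k/ (between /i/ and /n/) is in the target of rule 2 but the environment (immediately before a stressed vowel) is not met → [k].
/n/ — between /k/ and /a/; rule 4 does not apply here → [n].
/a/ (between /n/ and /p/) is in the target of rule 1 but the environment (in an unstressed syllable) is not met → [a].
/p/ (between /a/ and /o/) is in the target of rule 2 but the environment (immediately before a stressed vowel) is not met → [p].
/o/ meets the environment for rule 1 (in an unstressed syllable) → [ə].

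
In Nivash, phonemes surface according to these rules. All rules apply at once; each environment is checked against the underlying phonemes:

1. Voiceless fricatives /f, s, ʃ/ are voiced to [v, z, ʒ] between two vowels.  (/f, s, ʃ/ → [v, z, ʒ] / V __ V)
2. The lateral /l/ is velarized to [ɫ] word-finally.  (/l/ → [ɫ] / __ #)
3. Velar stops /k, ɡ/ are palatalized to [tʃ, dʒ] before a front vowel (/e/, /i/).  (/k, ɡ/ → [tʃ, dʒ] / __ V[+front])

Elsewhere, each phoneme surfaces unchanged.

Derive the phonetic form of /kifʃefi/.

[tʃifʃevi]

/k/ (word-initial): before a front vowel, so rule 3 applies → [tʃ].
/i/ (between /k/ and /f/): no rule targets it → [i].
/f/ (between /i/ and /ʃ/) is in the target of rule 1 but the environment (between two vowels) is not met → [f].
/ʃ/ (between /f/ and /e/) is in the target of rule 1 but the environment (between two vowels) is not met → [ʃ].
/e/ stays [e].
/f/ (between /e/ and /i/) occurs between two vowels → [v] by rule 1.
/i/ stays [i].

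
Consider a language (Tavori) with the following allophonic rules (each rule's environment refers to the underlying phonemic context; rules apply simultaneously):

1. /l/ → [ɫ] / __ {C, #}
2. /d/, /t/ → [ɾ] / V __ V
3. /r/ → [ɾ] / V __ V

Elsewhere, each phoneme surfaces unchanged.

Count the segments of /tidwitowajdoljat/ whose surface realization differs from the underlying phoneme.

2

Segments that undergo a rule: /t/ → [ɾ] (rule 2); /l/ → [ɫ] (rule 1).
All other segments surface unchanged.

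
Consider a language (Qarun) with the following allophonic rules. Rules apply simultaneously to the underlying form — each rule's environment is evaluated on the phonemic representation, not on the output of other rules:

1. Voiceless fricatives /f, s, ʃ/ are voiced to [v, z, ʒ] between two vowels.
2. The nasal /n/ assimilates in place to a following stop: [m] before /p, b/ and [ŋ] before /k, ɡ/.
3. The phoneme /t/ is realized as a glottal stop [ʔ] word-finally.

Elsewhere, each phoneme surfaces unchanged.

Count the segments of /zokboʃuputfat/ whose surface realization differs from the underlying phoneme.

Segments that undergo a rule: /ʃ/ → [ʒ] (rule 1); /t/ → [ʔ] (rule 3).
All other segments surface unchanged.

2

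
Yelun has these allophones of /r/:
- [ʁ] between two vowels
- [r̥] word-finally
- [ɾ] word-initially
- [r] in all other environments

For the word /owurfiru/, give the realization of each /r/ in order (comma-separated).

[r], [ʁ]

Occurrence 1 (position 4): no conditioning environment matches → elsewhere allophone [r].
Occurrence 2 (position 7): between two vowels → [ʁ].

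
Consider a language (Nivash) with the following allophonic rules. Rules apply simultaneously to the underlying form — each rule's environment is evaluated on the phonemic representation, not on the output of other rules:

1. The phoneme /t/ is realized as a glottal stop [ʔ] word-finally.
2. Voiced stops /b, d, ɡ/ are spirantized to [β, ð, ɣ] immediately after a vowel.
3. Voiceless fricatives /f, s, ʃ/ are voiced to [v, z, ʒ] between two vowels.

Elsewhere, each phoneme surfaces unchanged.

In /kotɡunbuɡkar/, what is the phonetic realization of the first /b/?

[b]

/b/ (between /n/ and /u/): rule 2 targets it, but not immediately after a vowel → unchanged [b].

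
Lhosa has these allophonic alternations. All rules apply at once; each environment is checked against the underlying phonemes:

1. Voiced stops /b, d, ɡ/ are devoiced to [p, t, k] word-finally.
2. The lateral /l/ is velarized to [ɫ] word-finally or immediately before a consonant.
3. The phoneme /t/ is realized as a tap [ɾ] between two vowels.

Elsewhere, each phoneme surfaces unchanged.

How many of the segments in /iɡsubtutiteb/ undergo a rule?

3

Segments that undergo a rule: /t/ → [ɾ] (rule 3); /t/ → [ɾ] (rule 3); /b/ → [p] (rule 1).
All other segments surface unchanged.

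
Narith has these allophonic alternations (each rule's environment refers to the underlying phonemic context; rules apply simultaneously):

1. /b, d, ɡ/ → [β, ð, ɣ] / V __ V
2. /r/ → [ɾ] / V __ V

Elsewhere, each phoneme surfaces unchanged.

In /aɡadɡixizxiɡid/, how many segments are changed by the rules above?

2

Segments that undergo a rule: /ɡ/ → [ɣ] (rule 1); /ɡ/ → [ɣ] (rule 1).
All other segments surface unchanged.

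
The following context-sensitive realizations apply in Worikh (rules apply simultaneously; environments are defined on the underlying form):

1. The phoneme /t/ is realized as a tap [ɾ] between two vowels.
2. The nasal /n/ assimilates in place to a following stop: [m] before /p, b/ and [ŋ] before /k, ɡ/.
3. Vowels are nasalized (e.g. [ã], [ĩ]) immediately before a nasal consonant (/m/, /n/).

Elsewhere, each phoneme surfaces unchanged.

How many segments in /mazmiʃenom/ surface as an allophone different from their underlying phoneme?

2

Segments that undergo a rule: /e/ → [ẽ] (rule 3); /o/ → [õ] (rule 3).
All other segments surface unchanged.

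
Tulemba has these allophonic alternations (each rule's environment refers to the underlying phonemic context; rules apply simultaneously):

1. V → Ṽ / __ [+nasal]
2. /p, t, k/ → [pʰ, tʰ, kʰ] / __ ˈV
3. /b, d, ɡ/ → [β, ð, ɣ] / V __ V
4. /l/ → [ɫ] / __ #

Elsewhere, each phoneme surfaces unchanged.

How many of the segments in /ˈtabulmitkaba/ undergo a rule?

Segments that undergo a rule: /t/ → [tʰ] (rule 2); /b/ → [β] (rule 3); /b/ → [β] (rule 3).
All other segments surface unchanged.

3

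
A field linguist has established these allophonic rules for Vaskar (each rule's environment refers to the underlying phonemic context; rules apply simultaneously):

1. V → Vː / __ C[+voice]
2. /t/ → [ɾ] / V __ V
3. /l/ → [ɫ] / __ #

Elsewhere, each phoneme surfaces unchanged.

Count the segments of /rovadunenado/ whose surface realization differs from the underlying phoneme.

Segments that undergo a rule: /o/ → [oː] (rule 1); /a/ → [aː] (rule 1); /u/ → [uː] (rule 1); /e/ → [eː] (rule 1); /a/ → [aː] (rule 1).
All other segments surface unchanged.

5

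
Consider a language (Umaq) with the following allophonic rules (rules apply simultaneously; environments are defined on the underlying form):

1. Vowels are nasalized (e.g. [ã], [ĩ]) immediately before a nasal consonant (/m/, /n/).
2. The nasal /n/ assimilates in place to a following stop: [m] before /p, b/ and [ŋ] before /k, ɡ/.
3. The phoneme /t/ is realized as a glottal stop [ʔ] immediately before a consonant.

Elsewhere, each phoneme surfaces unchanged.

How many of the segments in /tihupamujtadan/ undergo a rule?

2

Segments that undergo a rule: /a/ → [ã] (rule 1); /a/ → [ã] (rule 1).
All other segments surface unchanged.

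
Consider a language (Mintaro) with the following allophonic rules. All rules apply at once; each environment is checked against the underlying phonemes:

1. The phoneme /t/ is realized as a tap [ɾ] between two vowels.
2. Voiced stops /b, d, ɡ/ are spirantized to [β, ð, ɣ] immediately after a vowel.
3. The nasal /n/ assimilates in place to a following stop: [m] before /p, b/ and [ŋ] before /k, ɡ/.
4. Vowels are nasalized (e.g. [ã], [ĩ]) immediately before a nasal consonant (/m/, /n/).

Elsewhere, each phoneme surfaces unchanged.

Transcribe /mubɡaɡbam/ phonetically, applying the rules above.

[muβɡaɣbãm]

/m/ (word-initial) is unaffected → [m].
/u/ (between /m/ and /b/): rule 4 targets it, but not before a nasal consonant → unchanged [u].
/b/ (between /u/ and /ɡ/) occurs immediately after a vowel → [β] by rule 2.
/ɡ/ (between /b/ and /a/) is in the target of rule 2 but the environment (immediately after a vowel) is not met → [ɡ].
/a/ (between /ɡ/ and /ɡ/) is in the target of rule 4 but the environment (before a nasal consonant) is not met → [a].
/ɡ/ (between /a/ and /b/) occurs immediately after a vowel → [ɣ] by rule 2.
/b/ (between /ɡ/ and /a/) is in the target of rule 2 but the environment (immediately after a vowel) is not met → [b].
/a/ — between /b/ and /m/, before a nasal consonant — surfaces as [ã] (rule 4).
/m/ (word-final) is unaffected → [m].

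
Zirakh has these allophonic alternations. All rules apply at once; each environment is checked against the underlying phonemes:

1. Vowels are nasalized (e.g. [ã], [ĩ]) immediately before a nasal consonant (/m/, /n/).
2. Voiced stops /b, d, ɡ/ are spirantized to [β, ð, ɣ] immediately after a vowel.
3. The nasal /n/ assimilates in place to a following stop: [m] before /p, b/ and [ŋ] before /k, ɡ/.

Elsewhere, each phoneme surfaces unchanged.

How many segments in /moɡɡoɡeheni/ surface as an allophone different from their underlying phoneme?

3

Segments that undergo a rule: /ɡ/ → [ɣ] (rule 2); /ɡ/ → [ɣ] (rule 2); /e/ → [ẽ] (rule 1).
All other segments surface unchanged.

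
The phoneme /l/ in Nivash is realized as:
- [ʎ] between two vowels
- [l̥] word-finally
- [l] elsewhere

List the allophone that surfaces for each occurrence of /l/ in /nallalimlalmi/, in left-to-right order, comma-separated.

[l], [l], [ʎ], [l], [l]

Occurrence 1 (position 3): no conditioning environment matches → elsewhere allophone [l].
Occurrence 2 (position 4): no conditioning environment matches → elsewhere allophone [l].
Occurrence 3 (position 6): between two vowels → [ʎ].
Occurrence 4 (position 9): no conditioning environment matches → elsewhere allophone [l].
Occurrence 5 (position 11): no conditioning environment matches → elsewhere allophone [l].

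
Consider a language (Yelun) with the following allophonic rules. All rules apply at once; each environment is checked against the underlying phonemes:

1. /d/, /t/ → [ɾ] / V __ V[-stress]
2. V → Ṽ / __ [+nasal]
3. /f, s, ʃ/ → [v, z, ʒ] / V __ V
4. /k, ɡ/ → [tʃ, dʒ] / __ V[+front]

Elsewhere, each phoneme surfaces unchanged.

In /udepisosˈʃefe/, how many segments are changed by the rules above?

3

Segments that undergo a rule: /d/ → [ɾ] (rule 1); /s/ → [z] (rule 3); /f/ → [v] (rule 3).
All other segments surface unchanged.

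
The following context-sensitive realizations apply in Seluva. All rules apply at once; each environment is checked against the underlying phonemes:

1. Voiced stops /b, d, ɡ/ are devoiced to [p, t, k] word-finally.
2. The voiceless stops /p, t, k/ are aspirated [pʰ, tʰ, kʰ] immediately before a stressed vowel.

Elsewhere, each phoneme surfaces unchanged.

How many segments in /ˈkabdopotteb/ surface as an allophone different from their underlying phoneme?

Segments that undergo a rule: /k/ → [kʰ] (rule 2); /b/ → [p] (rule 1).
All other segments surface unchanged.

2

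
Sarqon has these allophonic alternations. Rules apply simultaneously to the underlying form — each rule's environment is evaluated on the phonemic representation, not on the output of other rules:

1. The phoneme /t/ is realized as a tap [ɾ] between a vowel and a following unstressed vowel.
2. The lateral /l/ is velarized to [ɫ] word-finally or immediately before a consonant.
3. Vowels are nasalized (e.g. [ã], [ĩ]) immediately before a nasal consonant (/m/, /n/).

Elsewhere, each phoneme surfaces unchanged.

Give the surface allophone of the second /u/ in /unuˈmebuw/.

[ũ]

/u/ meets the environment for rule 3 (before a nasal consonant) → [ũ].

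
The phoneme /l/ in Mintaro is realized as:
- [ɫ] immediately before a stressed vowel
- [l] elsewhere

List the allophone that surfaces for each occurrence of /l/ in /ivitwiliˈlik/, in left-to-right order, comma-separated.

[l], [ɫ]

Occurrence 1 (position 7): no conditioning environment matches → elsewhere allophone [l].
Occurrence 2 (position 9): immediately before a stressed vowel → [ɫ].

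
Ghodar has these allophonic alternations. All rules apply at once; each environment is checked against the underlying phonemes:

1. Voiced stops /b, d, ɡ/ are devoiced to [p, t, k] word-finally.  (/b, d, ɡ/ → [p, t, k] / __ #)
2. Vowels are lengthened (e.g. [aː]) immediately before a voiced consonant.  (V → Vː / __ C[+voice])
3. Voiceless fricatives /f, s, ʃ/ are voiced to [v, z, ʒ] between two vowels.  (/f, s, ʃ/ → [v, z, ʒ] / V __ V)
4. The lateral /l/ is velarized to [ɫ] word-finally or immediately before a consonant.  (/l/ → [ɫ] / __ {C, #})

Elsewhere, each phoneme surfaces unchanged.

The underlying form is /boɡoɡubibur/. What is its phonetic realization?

/b/ — word-initial; rule 1 does not apply here → [b].
/o/ (between /b/ and /ɡ/) occurs before a voiced consonant → [oː] by rule 2.
/ɡ/ (between /o/ and /o/): rule 1 targets it, but not word-finally → unchanged [ɡ].
/o/ — between /ɡ/ and /ɡ/, before a voiced consonant — surfaces as [oː] (rule 2).
/ɡ/ (between /o/ and /u/): rule 1 targets it, but not word-finally → unchanged [ɡ].
/u/ meets the environment for rule 2 (before a voiced consonant) → [uː].
/b/ (between /u/ and /i/) is in the target of rule 1 but the environment (word-finally) is not met → [b].
/i/ (between /b/ and /b/) occurs before a voiced consonant → [iː] by rule 2.
/b/ — between /i/ and /u/; rule 1 does not apply here → [b].
/u/ meets the environment for rule 2 (before a voiced consonant) → [uː].
/r/ (word-final) is unaffected → [r].

[boːɡoːɡuːbiːbuːr]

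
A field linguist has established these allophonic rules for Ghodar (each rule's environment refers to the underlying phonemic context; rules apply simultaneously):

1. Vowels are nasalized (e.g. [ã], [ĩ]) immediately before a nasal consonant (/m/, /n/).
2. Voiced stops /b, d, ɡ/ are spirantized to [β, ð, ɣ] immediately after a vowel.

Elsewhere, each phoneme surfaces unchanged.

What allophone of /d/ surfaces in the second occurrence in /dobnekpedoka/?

/d/ (between /e/ and /o/) occurs immediately after a vowel → [ð] by rule 2.

[ð]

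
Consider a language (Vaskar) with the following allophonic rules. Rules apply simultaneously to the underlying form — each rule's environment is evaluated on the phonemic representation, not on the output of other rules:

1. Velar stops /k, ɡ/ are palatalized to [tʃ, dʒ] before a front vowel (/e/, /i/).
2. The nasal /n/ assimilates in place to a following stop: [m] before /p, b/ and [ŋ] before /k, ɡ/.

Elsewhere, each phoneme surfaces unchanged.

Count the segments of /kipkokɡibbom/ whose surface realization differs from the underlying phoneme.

Segments that undergo a rule: /k/ → [tʃ] (rule 1); /ɡ/ → [dʒ] (rule 1).
All other segments surface unchanged.

2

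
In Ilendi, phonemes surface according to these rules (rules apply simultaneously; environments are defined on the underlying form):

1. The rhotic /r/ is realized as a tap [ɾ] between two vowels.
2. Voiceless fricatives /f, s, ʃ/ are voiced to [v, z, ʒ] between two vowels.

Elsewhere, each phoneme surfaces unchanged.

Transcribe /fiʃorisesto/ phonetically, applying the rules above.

/f/ (word-initial): rule 2 targets it, but not between two vowels → unchanged [f].
/i/ — not in any rule's target class → [i].
/ʃ/ (between /i/ and /o/): between two vowels, so rule 2 applies → [ʒ].
/o/ — not in any rule's target class → [o].
/r/ — between /o/ and /i/, between two vowels — surfaces as [ɾ] (rule 1).
/i/ (between /r/ and /s/): no rule targets it → [i].
/s/ (between /i/ and /e/): between two vowels, so rule 2 applies → [z].
/e/ (between /s/ and /s/): no rule targets it → [e].
/s/ (between /e/ and /t/) is in the target of rule 2 but the environment (between two vowels) is not met → [s].
/t/ (between /s/ and /o/) is unaffected → [t].
/o/ stays [o].

[fiʒoɾizesto]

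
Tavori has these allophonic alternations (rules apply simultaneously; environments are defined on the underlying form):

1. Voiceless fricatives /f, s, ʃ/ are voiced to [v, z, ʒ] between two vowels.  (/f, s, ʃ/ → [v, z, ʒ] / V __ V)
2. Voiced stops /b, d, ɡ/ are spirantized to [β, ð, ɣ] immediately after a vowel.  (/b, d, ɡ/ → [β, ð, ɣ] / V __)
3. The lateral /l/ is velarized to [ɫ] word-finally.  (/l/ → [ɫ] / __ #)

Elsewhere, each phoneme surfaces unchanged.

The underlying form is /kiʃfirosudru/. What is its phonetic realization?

[kiʃfirozuðru]

/k/ — not in any rule's target class → [k].
/i/ (between /k/ and /ʃ/): no rule targets it → [i].
/ʃ/ (between /i/ and /f/) is in the target of rule 1 but the environment (between two vowels) is not met → [ʃ].
/f/ (between /ʃ/ and /i/): rule 1 targets it, but not between two vowels → unchanged [f].
/i/ (between /f/ and /r/) is unaffected → [i].
/r/ (between /i/ and /o/): no rule targets it → [r].
/o/ (between /r/ and /s/) is unaffected → [o].
Rule 1 applies to /s/ (between /o/ and /u/: between two vowels) → [z].
/u/ (between /s/ and /d/) is unaffected → [u].
/d/ meets the environment for rule 2 (immediately after a vowel) → [ð].
/r/ — not in any rule's target class → [r].
/u/ (word-final): no rule targets it → [u].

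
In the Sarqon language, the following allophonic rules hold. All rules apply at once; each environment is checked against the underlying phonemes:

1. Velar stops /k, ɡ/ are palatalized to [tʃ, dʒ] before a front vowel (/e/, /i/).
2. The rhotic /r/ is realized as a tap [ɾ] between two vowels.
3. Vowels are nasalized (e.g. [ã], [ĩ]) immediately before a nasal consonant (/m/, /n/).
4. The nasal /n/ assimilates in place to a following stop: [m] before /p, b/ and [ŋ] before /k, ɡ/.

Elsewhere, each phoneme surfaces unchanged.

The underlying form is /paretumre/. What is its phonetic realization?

/p/ — not in any rule's target class → [p].
/a/ — between /p/ and /r/; rule 3 does not apply here → [a].
/r/ — between /a/ and /e/, between two vowels — surfaces as [ɾ] (rule 2).
/e/ (between /r/ and /t/): rule 3 targets it, but not before a nasal consonant → unchanged [e].
/t/ stays [t].
/u/ — between /t/ and /m/, before a nasal consonant — surfaces as [ũ] (rule 3).
/m/ (between /u/ and /r/): no rule targets it → [m].
/r/ (between /m/ and /e/): rule 2 targets it, but not between two vowels → unchanged [r].
/e/ — word-final; rule 3 does not apply here → [e].

[paɾetũmre]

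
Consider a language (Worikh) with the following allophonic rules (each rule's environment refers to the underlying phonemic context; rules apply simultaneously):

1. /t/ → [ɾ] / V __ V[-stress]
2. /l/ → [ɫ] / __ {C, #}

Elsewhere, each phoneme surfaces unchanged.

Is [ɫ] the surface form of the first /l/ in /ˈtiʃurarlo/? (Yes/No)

/l/ — between /r/ and /o/; rule 2 does not apply here → [l].
The actual realization is [l], not [ɫ].

No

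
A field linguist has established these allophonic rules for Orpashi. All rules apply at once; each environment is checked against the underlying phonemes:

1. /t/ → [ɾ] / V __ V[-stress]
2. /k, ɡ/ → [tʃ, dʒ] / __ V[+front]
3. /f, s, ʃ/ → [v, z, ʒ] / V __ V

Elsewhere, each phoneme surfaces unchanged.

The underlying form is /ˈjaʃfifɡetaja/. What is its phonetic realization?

[ˈjaʃfifdʒeɾaja]

/j/ (word-initial): no rule targets it → [j].
/a/ (between /j/ and /ʃ/) is unaffected → [a].
/ʃ/ (between /a/ and /f/) is in the target of rule 3 but the environment (between two vowels) is not met → [ʃ].
/f/ — between /ʃ/ and /i/; rule 3 does not apply here → [f].
/i/ — not in any rule's target class → [i].
/f/ — between /i/ and /ɡ/; rule 3 does not apply here → [f].
/ɡ/ meets the environment for rule 2 (before a front vowel) → [dʒ].
/e/ — not in any rule's target class → [e].
/t/ (between /e/ and /a/): between a vowel and a following unstressed vowel, so rule 1 applies → [ɾ].
/a/ — not in any rule's target class → [a].
/j/ (between /a/ and /a/): no rule targets it → [j].
/a/ — not in any rule's target class → [a].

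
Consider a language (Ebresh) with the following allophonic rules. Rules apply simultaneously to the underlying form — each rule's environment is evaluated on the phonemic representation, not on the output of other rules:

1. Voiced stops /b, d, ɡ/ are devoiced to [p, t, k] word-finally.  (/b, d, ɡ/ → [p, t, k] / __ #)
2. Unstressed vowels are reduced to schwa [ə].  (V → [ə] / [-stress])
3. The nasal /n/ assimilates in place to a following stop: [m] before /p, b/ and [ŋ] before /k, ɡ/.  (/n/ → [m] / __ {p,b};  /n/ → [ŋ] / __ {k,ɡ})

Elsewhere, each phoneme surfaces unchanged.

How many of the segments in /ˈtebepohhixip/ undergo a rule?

4

Segments that undergo a rule: /e/ → [ə] (rule 2); /o/ → [ə] (rule 2); /i/ → [ə] (rule 2); /i/ → [ə] (rule 2).
All other segments surface unchanged.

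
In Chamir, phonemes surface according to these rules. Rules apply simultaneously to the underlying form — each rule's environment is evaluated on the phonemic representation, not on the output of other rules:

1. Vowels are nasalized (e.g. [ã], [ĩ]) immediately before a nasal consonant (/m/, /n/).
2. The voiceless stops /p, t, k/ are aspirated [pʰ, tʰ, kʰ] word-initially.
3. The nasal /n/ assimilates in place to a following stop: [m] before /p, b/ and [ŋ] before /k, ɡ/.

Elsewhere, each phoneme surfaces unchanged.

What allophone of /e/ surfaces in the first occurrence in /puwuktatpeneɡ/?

/e/ (between /p/ and /n/): before a nasal consonant, so rule 1 applies → [ẽ].

[ẽ]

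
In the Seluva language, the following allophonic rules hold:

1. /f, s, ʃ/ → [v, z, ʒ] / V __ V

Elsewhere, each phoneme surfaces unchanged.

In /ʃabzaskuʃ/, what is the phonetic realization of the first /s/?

[s]

/s/ (between /a/ and /k/) fails the environment for rule 1, so it stays [s].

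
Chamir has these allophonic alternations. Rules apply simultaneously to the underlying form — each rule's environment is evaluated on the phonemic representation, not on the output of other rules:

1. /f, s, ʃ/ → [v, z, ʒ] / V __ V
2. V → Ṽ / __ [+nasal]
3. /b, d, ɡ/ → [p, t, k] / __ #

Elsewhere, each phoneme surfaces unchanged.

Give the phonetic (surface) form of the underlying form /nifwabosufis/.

[nifwabozuvis]

/n/ (word-initial): no rule targets it → [n].
/i/ (between /n/ and /f/) is in the target of rule 2 but the environment (before a nasal consonant) is not met → [i].
/f/ (between /i/ and /w/) is in the target of rule 1 but the environment (between two vowels) is not met → [f].
/w/ (between /f/ and /a/): no rule targets it → [w].
/a/ (between /w/ and /b/) fails the environment for rule 2, so it stays [a].
/b/ (between /a/ and /o/): rule 3 targets it, but not word-finally → unchanged [b].
/o/ — between /b/ and /s/; rule 2 does not apply here → [o].
/s/ (between /o/ and /u/) occurs between two vowels → [z] by rule 1.
/u/ (between /s/ and /f/) is in the target of rule 2 but the environment (before a nasal consonant) is not met → [u].
Rule 1 applies to /f/ (between /u/ and /i/: between two vowels) → [v].
/i/ (between /f/ and /s/): rule 2 targets it, but not before a nasal consonant → unchanged [i].
/s/ (word-final): rule 1 targets it, but not between two vowels → unchanged [s].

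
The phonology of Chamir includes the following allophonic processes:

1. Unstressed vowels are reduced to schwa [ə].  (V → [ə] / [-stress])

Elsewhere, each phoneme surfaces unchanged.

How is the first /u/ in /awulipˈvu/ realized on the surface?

[ə]

/u/ — between /w/ and /l/, in an unstressed syllable — surfaces as [ə] (rule 1).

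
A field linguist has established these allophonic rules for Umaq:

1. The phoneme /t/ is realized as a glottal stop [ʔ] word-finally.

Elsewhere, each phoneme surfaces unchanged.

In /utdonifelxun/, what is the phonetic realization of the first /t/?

[t]

/t/ (between /u/ and /d/) fails the environment for rule 1, so it stays [t].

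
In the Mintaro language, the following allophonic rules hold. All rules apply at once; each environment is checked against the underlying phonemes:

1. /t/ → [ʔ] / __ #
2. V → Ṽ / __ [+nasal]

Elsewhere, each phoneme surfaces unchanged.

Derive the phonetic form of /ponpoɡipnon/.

/p/ — not in any rule's target class → [p].
Rule 2 applies to /o/ (between /p/ and /n/: before a nasal consonant) → [õ].
/n/ — not in any rule's target class → [n].
/p/ — not in any rule's target class → [p].
/o/ (between /p/ and /ɡ/): rule 2 targets it, but not before a nasal consonant → unchanged [o].
/ɡ/ — not in any rule's target class → [ɡ].
/i/ — between /ɡ/ and /p/; rule 2 does not apply here → [i].
/p/ (between /i/ and /n/) is unaffected → [p].
/n/ (between /p/ and /o/): no rule targets it → [n].
/o/ (between /n/ and /n/): before a nasal consonant, so rule 2 applies → [õ].
/n/ (word-final) is unaffected → [n].

[põnpoɡipnõn]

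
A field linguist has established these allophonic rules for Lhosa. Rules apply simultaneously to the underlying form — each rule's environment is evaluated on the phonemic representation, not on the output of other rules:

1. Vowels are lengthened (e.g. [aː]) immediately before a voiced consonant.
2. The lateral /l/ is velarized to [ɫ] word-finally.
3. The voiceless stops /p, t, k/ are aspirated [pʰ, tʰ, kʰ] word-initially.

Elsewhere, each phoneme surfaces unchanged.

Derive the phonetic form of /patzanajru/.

/p/ (word-initial) occurs word-initially → [pʰ] by rule 3.
/a/ (between /p/ and /t/) is in the target of rule 1 but the environment (before a voiced consonant) is not met → [a].
/t/ (between /a/ and /z/) is in the target of rule 3 but the environment (word-initially) is not met → [t].
/a/ (between /z/ and /n/): before a voiced consonant, so rule 1 applies → [aː].
/a/ — between /n/ and /j/, before a voiced consonant — surfaces as [aː] (rule 1).
/u/ (word-final) is in the target of rule 1 but the environment (before a voiced consonant) is not met → [u].

[pʰatzaːnaːjru]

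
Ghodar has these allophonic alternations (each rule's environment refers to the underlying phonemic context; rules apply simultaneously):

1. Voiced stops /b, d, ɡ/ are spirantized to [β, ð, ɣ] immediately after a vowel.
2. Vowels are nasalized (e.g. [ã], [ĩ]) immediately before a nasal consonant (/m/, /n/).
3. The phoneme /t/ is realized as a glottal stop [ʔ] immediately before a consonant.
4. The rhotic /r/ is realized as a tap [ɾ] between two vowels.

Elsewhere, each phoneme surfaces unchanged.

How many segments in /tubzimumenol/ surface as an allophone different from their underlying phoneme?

4

Segments that undergo a rule: /b/ → [β] (rule 1); /i/ → [ĩ] (rule 2); /u/ → [ũ] (rule 2); /e/ → [ẽ] (rule 2).
All other segments surface unchanged.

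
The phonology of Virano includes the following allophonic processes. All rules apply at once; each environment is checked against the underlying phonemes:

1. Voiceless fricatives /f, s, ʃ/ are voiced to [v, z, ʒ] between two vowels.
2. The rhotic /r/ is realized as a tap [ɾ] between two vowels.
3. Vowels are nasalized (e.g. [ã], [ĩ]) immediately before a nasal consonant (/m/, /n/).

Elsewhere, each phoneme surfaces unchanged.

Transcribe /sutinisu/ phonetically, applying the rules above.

/s/ (word-initial) is in the target of rule 1 but the environment (between two vowels) is not met → [s].
/u/ — between /s/ and /t/; rule 3 does not apply here → [u].
Rule 3 applies to /i/ (between /t/ and /n/: before a nasal consonant) → [ĩ].
/i/ (between /n/ and /s/) is in the target of rule 3 but the environment (before a nasal consonant) is not met → [i].
/s/ (between /i/ and /u/) occurs between two vowels → [z] by rule 1.
/u/ (word-final) is in the target of rule 3 but the environment (before a nasal consonant) is not met → [u].

[sutĩnizu]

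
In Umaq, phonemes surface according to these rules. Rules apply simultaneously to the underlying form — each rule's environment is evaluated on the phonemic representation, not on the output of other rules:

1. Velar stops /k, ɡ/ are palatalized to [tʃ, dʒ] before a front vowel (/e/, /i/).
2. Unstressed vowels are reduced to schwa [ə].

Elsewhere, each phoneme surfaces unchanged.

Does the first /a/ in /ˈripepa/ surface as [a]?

/a/ meets the environment for rule 2 (in an unstressed syllable) → [ə].
The actual realization is [ə], not [a].

No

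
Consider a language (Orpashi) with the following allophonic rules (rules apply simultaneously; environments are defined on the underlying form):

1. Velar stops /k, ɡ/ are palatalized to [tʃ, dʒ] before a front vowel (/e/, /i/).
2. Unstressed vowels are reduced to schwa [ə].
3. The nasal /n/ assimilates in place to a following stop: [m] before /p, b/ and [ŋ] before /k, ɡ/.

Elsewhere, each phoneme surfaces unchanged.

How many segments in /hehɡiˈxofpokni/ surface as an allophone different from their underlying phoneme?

5

Segments that undergo a rule: /e/ → [ə] (rule 2); /ɡ/ → [dʒ] (rule 1); /i/ → [ə] (rule 2); /o/ → [ə] (rule 2); /i/ → [ə] (rule 2).
All other segments surface unchanged.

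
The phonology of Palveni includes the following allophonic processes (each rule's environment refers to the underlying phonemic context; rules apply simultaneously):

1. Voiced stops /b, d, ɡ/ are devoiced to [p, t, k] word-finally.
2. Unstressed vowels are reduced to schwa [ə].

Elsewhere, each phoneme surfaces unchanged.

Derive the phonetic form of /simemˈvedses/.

[səməmˈvedsəs]

/s/ — not in any rule's target class → [s].
/i/ — between /s/ and /m/, in an unstressed syllable — surfaces as [ə] (rule 2).
/m/ — not in any rule's target class → [m].
/e/ (between /m/ and /m/) occurs in an unstressed syllable → [ə] by rule 2.
/m/ (between /e/ and /v/): no rule targets it → [m].
/v/ stays [v].
/e/ (between /v/ and /d/) is in the target of rule 2 but the environment (in an unstressed syllable) is not met → [e].
/d/ — between /e/ and /s/; rule 1 does not apply here → [d].
/s/ (between /d/ and /e/): no rule targets it → [s].
/e/ meets the environment for rule 2 (in an unstressed syllable) → [ə].
/s/ (word-final) is unaffected → [s].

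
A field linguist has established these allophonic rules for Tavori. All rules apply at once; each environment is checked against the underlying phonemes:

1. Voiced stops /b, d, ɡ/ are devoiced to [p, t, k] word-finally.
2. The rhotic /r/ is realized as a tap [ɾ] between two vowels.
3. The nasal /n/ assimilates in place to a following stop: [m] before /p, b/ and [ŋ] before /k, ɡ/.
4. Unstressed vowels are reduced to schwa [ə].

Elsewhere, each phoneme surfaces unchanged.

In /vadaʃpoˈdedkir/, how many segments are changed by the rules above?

4

Segments that undergo a rule: /a/ → [ə] (rule 4); /a/ → [ə] (rule 4); /o/ → [ə] (rule 4); /i/ → [ə] (rule 4).
All other segments surface unchanged.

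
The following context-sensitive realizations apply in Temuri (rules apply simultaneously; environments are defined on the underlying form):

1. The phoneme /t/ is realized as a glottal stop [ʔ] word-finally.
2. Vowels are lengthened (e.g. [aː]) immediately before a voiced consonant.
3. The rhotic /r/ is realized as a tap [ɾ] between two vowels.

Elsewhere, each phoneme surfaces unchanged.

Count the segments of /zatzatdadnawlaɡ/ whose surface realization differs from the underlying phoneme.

Segments that undergo a rule: /a/ → [aː] (rule 2); /a/ → [aː] (rule 2); /a/ → [aː] (rule 2).
All other segments surface unchanged.

3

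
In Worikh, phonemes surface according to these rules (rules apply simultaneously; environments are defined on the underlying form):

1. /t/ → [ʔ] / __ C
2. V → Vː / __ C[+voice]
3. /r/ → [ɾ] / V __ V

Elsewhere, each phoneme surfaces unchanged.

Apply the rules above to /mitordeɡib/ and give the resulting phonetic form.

[mitoːrdeːɡiːb]

/i/ (between /m/ and /t/) is in the target of rule 2 but the environment (before a voiced consonant) is not met → [i].
/t/ — between /i/ and /o/; rule 1 does not apply here → [t].
Rule 2 applies to /o/ (between /t/ and /r/: before a voiced consonant) → [oː].
/r/ (between /o/ and /d/) fails the environment for rule 3, so it stays [r].
/e/ (between /d/ and /ɡ/) occurs before a voiced consonant → [eː] by rule 2.
/i/ — between /ɡ/ and /b/, before a voiced consonant — surfaces as [iː] (rule 2).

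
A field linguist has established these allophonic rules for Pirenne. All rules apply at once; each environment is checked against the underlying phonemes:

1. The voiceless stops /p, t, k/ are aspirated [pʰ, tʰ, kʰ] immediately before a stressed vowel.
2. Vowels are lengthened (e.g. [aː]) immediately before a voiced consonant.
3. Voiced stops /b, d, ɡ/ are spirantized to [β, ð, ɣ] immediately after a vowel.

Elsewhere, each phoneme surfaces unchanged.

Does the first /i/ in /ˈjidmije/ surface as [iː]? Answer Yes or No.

Yes

/i/ — between /j/ and /d/, before a voiced consonant — surfaces as [iː] (rule 2).
The actual realization is [iː], which matches [iː].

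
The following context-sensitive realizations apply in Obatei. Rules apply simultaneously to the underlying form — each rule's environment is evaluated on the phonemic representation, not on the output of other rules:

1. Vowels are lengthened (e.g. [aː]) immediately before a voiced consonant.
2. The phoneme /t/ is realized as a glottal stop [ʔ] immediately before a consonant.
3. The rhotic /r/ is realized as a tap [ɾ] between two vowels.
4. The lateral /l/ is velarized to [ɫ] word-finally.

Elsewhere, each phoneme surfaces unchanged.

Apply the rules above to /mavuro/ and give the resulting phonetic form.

[maːvuːɾo]

/m/ (word-initial): no rule targets it → [m].
/a/ (between /m/ and /v/): before a voiced consonant, so rule 1 applies → [aː].
/v/ (between /a/ and /u/) is unaffected → [v].
/u/ (between /v/ and /r/) occurs before a voiced consonant → [uː] by rule 1.
/r/ meets the environment for rule 3 (between two vowels) → [ɾ].
/o/ (word-final): rule 1 targets it, but not before a voiced consonant → unchanged [o].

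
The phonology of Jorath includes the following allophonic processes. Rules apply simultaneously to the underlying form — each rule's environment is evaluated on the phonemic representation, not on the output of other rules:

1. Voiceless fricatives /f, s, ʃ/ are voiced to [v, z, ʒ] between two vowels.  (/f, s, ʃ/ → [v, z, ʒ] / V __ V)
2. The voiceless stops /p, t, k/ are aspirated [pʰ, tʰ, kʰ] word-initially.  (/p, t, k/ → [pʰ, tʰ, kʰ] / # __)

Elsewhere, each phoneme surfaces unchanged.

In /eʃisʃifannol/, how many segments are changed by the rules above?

2

Segments that undergo a rule: /ʃ/ → [ʒ] (rule 1); /f/ → [v] (rule 1).
All other segments surface unchanged.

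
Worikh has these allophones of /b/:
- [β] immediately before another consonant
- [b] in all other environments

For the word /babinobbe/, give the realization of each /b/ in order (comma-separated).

Occurrence 1 (position 1): no conditioning environment matches → elsewhere allophone [b].
Occurrence 2 (position 3): no conditioning environment matches → elsewhere allophone [b].
Occurrence 3 (position 7): immediately before another consonant → [β].
Occurrence 4 (position 8): no conditioning environment matches → elsewhere allophone [b].

[b], [b], [β], [b]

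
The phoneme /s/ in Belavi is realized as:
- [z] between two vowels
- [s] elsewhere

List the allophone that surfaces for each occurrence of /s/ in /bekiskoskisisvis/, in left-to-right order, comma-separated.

[s], [s], [z], [s], [s]

Occurrence 1 (position 5): no conditioning environment matches → elsewhere allophone [s].
Occurrence 2 (position 8): no conditioning environment matches → elsewhere allophone [s].
Occurrence 3 (position 11): between two vowels → [z].
Occurrence 4 (position 13): no conditioning environment matches → elsewhere allophone [s].
Occurrence 5 (position 16): no conditioning environment matches → elsewhere allophone [s].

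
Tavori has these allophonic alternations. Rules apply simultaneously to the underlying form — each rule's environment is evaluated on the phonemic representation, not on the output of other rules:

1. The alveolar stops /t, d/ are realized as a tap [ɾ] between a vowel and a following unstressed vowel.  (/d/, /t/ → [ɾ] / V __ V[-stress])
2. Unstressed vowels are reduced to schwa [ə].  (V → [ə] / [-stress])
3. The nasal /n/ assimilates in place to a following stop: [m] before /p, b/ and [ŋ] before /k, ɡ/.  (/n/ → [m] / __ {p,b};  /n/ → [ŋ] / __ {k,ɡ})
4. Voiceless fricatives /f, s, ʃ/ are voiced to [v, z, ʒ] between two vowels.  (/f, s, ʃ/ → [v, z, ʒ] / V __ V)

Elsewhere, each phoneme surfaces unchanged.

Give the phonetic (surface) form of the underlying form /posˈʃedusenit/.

[pəsˈʃeɾəzənət]

/p/ (word-initial): no rule targets it → [p].
Rule 2 applies to /o/ (between /p/ and /s/: in an unstressed syllable) → [ə].
/s/ (between /o/ and /ʃ/) fails the environment for rule 4, so it stays [s].
/ʃ/ — between /s/ and /e/; rule 4 does not apply here → [ʃ].
/e/ (between /ʃ/ and /d/): rule 2 targets it, but not in an unstressed syllable → unchanged [e].
/d/ (between /e/ and /u/) occurs between a vowel and a following unstressed vowel → [ɾ] by rule 1.
Rule 2 applies to /u/ (between /d/ and /s/: in an unstressed syllable) → [ə].
/s/ (between /u/ and /e/): between two vowels, so rule 4 applies → [z].
/e/ (between /s/ and /n/) occurs in an unstressed syllable → [ə] by rule 2.
/n/ (between /e/ and /i/) fails the environment for rule 3, so it stays [n].
Rule 2 applies to /i/ (between /n/ and /t/: in an unstressed syllable) → [ə].
/t/ (word-final) fails the environment for rule 1, so it stays [t].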